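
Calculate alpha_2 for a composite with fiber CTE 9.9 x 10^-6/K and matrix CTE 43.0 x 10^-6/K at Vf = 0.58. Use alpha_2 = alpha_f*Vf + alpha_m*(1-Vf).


alpha_2 = alpha_f*Vf + alpha_m*(1-Vf) = 9.9*0.58 + 43.0*0.42 = 23.8 x 10^-6/K

23.8 x 10^-6/K


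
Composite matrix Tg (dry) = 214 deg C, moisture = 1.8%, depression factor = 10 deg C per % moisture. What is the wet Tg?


Tg_wet = Tg_dry - k*moisture = 214 - 10*1.8 = 196.0 deg C

196.0 deg C


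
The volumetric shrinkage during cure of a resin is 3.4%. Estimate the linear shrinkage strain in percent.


Linear shrinkage ≈ vol_shrink/3 = 3.4/3 = 1.133%

1.133%


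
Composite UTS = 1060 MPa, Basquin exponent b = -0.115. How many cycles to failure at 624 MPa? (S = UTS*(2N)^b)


N = 0.5 * (S/UTS)^(1/b) = 0.5 * (624/1060)^(1/-0.115) = 50.1216 cycles

50.1216 cycles


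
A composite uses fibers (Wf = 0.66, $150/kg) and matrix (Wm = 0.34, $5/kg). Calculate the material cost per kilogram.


Cost = cost_f*Wf + cost_m*Wm = 150*0.66 + 5*0.34 = $100.7/kg

$100.7/kg


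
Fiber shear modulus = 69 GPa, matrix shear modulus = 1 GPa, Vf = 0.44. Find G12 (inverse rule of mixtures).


1/G12 = Vf/Gf + (1-Vf)/Gm = 0.44/69 + 0.56/1
G12 = 1.77 GPa

1.77 GPa


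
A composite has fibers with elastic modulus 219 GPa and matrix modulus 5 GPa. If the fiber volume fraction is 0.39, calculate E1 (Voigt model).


E1 = Ef*Vf + Em*(1-Vf) = 219*0.39 + 5*0.61 = 88.46 GPa

88.46 GPa


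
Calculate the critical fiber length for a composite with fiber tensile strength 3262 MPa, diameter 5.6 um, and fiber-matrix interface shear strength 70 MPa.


Lc = sigma_f * d / (2 * tau_i) = 3262 * 5.6 / (2 * 70) = 130.5 um

130.5 um


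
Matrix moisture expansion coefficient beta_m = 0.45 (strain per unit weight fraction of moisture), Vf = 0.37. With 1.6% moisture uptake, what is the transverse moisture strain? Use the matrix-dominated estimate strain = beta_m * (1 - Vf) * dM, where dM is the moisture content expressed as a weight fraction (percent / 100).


dM = 1.6/100 = 0.016
strain = beta_m * (1-Vf) * dM = 0.45 * 0.63 * 0.016 = 0.004536

0.004536


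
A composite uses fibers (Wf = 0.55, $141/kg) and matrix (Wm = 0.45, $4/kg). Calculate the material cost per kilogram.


Cost = cost_f*Wf + cost_m*Wm = 141*0.55 + 4*0.45 = $79.35/kg

$79.35/kg


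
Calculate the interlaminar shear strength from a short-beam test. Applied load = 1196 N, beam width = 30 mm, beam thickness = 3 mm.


ILSS = 3F/(4bh) = 3*1196/(4*30*3) = 9.97 MPa

9.97 MPa


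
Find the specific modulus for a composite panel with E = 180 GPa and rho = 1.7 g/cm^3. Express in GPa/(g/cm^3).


Specific stiffness = E/rho = 180/1.7 = 105.9 GPa/(g/cm^3)

105.9 GPa/(g/cm^3)


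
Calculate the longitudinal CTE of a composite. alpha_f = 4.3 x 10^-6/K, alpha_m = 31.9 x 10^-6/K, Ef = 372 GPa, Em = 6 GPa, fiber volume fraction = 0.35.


E1 = Ef*Vf + Em*(1-Vf) = 134.1
alpha_1 = (alpha_f*Ef*Vf + alpha_m*Em*(1-Vf))/E1 = 5.1 x 10^-6/K

5.1 x 10^-6/K


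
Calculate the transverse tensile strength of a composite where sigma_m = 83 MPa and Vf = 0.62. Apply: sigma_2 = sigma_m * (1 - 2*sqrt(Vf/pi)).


factor = 1 - 2*sqrt(0.62/pi) = 0.1115
sigma_2 = 83 * 0.1115 = 9.26 MPa

9.26 MPa


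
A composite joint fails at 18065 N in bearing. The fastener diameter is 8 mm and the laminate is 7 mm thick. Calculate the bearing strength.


sigma_br = F/(d*h) = 18065/(8*7) = 322.6 MPa

322.6 MPa


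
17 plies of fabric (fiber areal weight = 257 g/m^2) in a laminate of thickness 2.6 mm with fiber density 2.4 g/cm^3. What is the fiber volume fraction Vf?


Vf = n * FAW / (rho_f * h * 1000) = 17 * 257 / (2.4 * 2.6 * 1000) = 0.7002

0.7002


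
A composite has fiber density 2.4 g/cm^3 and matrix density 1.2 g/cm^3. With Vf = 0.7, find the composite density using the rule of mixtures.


rho_c = rho_f*Vf + rho_m*(1-Vf) = 2.4*0.7 + 1.2*0.3 = 2.04 g/cm^3

2.04 g/cm^3


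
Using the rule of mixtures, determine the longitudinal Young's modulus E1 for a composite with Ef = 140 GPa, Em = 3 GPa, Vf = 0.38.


E1 = Ef*Vf + Em*(1-Vf) = 140*0.38 + 3*0.62 = 55.06 GPa

55.06 GPa


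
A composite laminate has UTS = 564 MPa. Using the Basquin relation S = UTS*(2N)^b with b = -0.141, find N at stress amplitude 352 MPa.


N = 0.5 * (S/UTS)^(1/b) = 0.5 * (352/564)^(1/-0.141) = 14.1580 cycles

14.1580 cycles


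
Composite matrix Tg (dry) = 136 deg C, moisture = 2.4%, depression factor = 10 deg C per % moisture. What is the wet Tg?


Tg_wet = Tg_dry - k*moisture = 136 - 10*2.4 = 112.0 deg C

112.0 deg C


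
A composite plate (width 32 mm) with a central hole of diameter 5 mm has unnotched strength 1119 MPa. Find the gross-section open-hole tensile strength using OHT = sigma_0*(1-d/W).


OHT = sigma_0*(1-d/W) = 1119*(1-5/32) = 944.2 MPa

944.2 MPa


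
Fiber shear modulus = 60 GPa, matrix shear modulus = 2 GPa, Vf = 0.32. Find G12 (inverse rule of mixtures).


1/G12 = Vf/Gf + (1-Vf)/Gm = 0.32/60 + 0.68/2
G12 = 2.9 GPa

2.9 GPa


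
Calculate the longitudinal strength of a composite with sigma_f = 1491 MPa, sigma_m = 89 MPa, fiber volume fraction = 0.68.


sigma_1 = sigma_f*Vf + sigma_m*(1-Vf) = 1491*0.68 + 89*0.32 = 1042.4 MPa

1042.4 MPa


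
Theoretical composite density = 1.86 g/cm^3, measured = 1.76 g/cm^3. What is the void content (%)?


Void% = (rho_theo - rho_actual)/rho_theo * 100 = (1.86 - 1.76)/1.86 * 100 = 5.38%

5.38%


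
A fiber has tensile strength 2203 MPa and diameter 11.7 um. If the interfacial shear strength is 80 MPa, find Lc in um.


Lc = sigma_f * d / (2 * tau_i) = 2203 * 11.7 / (2 * 80) = 161.1 um

161.1 um


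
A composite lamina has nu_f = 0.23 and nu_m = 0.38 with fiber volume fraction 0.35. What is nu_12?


nu_12 = nu_f*Vf + nu_m*(1-Vf) = 0.23*0.35 + 0.38*0.65 = 0.3275

0.3275


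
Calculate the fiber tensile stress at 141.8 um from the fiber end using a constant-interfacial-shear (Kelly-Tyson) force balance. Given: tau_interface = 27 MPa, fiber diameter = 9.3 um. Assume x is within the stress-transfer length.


Force balance: sigma_f * (pi*d^2/4) = tau * (pi*d) * x  ->  sigma_f = 4 * tau * x / d
sigma_f = 4 * 27 * 141.8 / 9.3 = 1646.7 MPa

1646.7 MPa


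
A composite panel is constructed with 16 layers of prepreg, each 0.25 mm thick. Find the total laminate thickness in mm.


h = n * t_ply = 16 * 0.25 = 4.0 mm

4.0 mm


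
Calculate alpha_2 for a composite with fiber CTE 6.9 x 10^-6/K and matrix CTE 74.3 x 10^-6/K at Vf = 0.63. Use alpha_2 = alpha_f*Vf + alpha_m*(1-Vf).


alpha_2 = alpha_f*Vf + alpha_m*(1-Vf) = 6.9*0.63 + 74.3*0.37 = 31.8 x 10^-6/K

31.8 x 10^-6/K


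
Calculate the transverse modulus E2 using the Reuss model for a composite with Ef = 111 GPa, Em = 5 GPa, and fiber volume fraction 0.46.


1/E2 = Vf/Ef + (1-Vf)/Em = 0.46/111 + 0.54/5
E2 = 8.92 GPa

8.92 GPa


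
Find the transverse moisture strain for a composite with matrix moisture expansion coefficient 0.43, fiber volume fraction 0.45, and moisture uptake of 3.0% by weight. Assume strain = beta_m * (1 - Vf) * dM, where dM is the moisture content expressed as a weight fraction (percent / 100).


dM = 3.0/100 = 0.03
strain = beta_m * (1-Vf) * dM = 0.43 * 0.55 * 0.03 = 0.007095

0.007095


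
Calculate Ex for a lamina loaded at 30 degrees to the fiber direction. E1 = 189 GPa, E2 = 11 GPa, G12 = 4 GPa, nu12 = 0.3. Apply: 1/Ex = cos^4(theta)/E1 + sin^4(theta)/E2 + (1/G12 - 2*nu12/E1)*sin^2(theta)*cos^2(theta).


cos^4(30) = 0.5625, sin^4(30) = 0.0625, sin^2(30)*cos^2(30) = 0.1875
1/G12 - 2*nu12/E1 = 1/4 - 2*0.3/189 = 0.246825 GPa^-1
1/Ex = 0.5625/189 + 0.0625/11 + 0.246825*0.1875 = 0.0549378 GPa^-1
Ex = 18.2 GPa

18.2 GPa


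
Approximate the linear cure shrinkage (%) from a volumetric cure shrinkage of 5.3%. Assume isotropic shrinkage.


Linear shrinkage ≈ vol_shrink/3 = 5.3/3 = 1.767%

1.767%


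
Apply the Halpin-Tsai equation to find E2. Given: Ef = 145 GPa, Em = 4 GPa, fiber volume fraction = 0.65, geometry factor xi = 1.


eta = (Ef/Em - 1)/(Ef/Em + xi) = (36.25 - 1)/(36.25 + 1) = 0.9463
E2 = Em*(1+xi*eta*Vf)/(1-eta*Vf) = 16.78 GPa

16.78 GPa


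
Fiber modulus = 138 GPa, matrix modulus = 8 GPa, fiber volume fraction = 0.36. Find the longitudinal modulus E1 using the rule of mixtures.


E1 = Ef*Vf + Em*(1-Vf) = 138*0.36 + 8*0.64 = 54.8 GPa

54.8 GPa


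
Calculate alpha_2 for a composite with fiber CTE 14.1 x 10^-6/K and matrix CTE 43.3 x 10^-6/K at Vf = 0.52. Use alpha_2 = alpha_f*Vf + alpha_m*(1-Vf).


alpha_2 = alpha_f*Vf + alpha_m*(1-Vf) = 14.1*0.52 + 43.3*0.48 = 28.1 x 10^-6/K

28.1 x 10^-6/K


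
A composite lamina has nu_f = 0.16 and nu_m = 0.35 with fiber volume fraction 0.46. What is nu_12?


nu_12 = nu_f*Vf + nu_m*(1-Vf) = 0.16*0.46 + 0.35*0.54 = 0.2626

0.2626


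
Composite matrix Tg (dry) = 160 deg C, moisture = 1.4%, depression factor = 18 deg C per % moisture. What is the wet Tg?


Tg_wet = Tg_dry - k*moisture = 160 - 18*1.4 = 134.8 deg C

134.8 deg C


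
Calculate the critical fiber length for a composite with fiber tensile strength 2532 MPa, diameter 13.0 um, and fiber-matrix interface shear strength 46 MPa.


Lc = sigma_f * d / (2 * tau_i) = 2532 * 13.0 / (2 * 46) = 357.8 um

357.8 um


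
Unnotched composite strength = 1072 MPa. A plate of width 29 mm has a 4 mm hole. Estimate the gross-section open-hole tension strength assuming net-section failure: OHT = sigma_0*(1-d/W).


OHT = sigma_0*(1-d/W) = 1072*(1-4/29) = 924.1 MPa

924.1 MPa


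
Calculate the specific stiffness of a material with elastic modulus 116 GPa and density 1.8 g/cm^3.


Specific stiffness = E/rho = 116/1.8 = 64.4 GPa/(g/cm^3)

64.4 GPa/(g/cm^3)


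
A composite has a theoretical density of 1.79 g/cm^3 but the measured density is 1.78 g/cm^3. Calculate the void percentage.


Void% = (rho_theo - rho_actual)/rho_theo * 100 = (1.79 - 1.78)/1.79 * 100 = 0.56%

0.56%


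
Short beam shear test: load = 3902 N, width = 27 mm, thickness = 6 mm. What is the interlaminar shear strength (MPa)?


ILSS = 3F/(4bh) = 3*3902/(4*27*6) = 18.06 MPa

18.06 MPa


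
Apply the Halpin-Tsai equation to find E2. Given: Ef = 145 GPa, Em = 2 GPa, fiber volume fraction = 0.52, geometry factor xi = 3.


eta = (Ef/Em - 1)/(Ef/Em + xi) = (72.5 - 1)/(72.5 + 3) = 0.947
E2 = Em*(1+xi*eta*Vf)/(1-eta*Vf) = 9.76 GPa

9.76 GPa


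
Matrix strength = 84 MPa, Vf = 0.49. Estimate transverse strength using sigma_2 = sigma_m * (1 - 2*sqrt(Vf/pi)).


factor = 1 - 2*sqrt(0.49/pi) = 0.2101
sigma_2 = 84 * 0.2101 = 17.65 MPa

17.65 MPa


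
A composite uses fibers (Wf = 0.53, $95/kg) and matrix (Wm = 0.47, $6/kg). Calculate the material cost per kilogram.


Cost = cost_f*Wf + cost_m*Wm = 95*0.53 + 6*0.47 = $53.17/kg

$53.17/kg


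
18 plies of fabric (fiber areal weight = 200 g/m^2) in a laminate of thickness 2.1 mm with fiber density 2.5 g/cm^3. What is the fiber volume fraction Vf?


Vf = n * FAW / (rho_f * h * 1000) = 18 * 200 / (2.5 * 2.1 * 1000) = 0.6857

0.6857


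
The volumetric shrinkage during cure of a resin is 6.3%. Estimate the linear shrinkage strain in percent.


Linear shrinkage ≈ vol_shrink/3 = 6.3/3 = 2.1%

2.1%


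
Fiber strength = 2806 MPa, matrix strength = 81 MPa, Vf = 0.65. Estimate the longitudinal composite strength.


sigma_1 = sigma_f*Vf + sigma_m*(1-Vf) = 2806*0.65 + 81*0.35 = 1852.3 MPa

1852.3 MPa


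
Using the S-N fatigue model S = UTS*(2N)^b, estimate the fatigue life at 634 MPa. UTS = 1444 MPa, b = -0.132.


N = 0.5 * (S/UTS)^(1/b) = 0.5 * (634/1444)^(1/-0.132) = 255.3502 cycles

255.3502 cycles


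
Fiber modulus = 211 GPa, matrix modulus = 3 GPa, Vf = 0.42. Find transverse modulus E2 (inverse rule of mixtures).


1/E2 = Vf/Ef + (1-Vf)/Em = 0.42/211 + 0.58/3
E2 = 5.12 GPa

5.12 GPa


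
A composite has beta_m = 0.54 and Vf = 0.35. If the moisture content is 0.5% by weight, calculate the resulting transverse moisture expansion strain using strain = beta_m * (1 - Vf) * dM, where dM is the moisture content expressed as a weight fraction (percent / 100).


dM = 0.5/100 = 0.005
strain = beta_m * (1-Vf) * dM = 0.54 * 0.65 * 0.005 = 0.001755

0.001755


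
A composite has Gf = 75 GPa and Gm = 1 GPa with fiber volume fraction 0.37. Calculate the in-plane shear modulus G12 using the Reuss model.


1/G12 = Vf/Gf + (1-Vf)/Gm = 0.37/75 + 0.63/1
G12 = 1.57 GPa

1.57 GPa


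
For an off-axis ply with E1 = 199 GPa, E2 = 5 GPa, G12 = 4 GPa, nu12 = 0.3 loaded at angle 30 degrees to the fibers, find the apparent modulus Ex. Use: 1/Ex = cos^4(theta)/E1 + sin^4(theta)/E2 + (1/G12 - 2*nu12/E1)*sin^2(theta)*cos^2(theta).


cos^4(30) = 0.5625, sin^4(30) = 0.0625, sin^2(30)*cos^2(30) = 0.1875
1/G12 - 2*nu12/E1 = 1/4 - 2*0.3/199 = 0.246985 GPa^-1
1/Ex = 0.5625/199 + 0.0625/5 + 0.246985*0.1875 = 0.0616363 GPa^-1
Ex = 16.22 GPa

16.22 GPa


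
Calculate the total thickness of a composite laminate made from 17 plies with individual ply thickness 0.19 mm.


h = n * t_ply = 17 * 0.19 = 3.23 mm

3.23 mm


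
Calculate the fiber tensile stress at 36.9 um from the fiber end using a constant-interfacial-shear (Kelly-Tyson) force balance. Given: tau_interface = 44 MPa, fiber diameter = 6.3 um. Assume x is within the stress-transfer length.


Force balance: sigma_f * (pi*d^2/4) = tau * (pi*d) * x  ->  sigma_f = 4 * tau * x / d
sigma_f = 4 * 44 * 36.9 / 6.3 = 1030.9 MPa

1030.9 MPa


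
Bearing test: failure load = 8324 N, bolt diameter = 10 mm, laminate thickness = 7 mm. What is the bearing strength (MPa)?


sigma_br = F/(d*h) = 8324/(10*7) = 118.9 MPa

118.9 MPa


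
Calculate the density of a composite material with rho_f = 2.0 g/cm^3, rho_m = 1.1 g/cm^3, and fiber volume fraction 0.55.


rho_c = rho_f*Vf + rho_m*(1-Vf) = 2.0*0.55 + 1.1*0.45 = 1.595 g/cm^3

1.595 g/cm^3


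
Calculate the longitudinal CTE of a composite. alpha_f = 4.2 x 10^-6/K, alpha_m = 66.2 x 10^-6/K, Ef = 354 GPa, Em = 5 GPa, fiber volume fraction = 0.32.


E1 = Ef*Vf + Em*(1-Vf) = 116.68
alpha_1 = (alpha_f*Ef*Vf + alpha_m*Em*(1-Vf))/E1 = 6.01 x 10^-6/K

6.01 x 10^-6/K


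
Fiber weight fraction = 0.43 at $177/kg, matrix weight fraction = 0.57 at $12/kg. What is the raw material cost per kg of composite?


Cost = cost_f*Wf + cost_m*Wm = 177*0.43 + 12*0.57 = $82.95/kg

$82.95/kg


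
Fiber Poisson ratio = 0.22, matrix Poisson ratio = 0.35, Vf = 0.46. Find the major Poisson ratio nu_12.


nu_12 = nu_f*Vf + nu_m*(1-Vf) = 0.22*0.46 + 0.35*0.54 = 0.2902

0.2902


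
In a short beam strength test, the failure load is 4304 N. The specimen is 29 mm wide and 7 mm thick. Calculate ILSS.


ILSS = 3F/(4bh) = 3*4304/(4*29*7) = 15.9 MPa

15.9 MPa


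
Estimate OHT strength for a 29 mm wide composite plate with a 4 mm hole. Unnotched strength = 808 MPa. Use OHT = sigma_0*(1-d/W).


OHT = sigma_0*(1-d/W) = 808*(1-4/29) = 696.6 MPa

696.6 MPa


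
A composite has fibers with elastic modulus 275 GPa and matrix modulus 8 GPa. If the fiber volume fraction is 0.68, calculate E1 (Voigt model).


E1 = Ef*Vf + Em*(1-Vf) = 275*0.68 + 8*0.32 = 189.56 GPa

189.56 GPa


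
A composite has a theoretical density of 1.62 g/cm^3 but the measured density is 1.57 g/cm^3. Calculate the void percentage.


Void% = (rho_theo - rho_actual)/rho_theo * 100 = (1.62 - 1.57)/1.62 * 100 = 3.09%

3.09%


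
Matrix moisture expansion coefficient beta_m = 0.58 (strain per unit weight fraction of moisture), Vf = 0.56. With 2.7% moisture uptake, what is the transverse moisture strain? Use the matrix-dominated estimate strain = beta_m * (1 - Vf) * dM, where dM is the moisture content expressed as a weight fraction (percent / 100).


dM = 2.7/100 = 0.027
strain = beta_m * (1-Vf) * dM = 0.58 * 0.44 * 0.027 = 0.0068904

0.0068904


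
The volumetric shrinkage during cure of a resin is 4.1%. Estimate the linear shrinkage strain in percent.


Linear shrinkage ≈ vol_shrink/3 = 4.1/3 = 1.367%

1.367%


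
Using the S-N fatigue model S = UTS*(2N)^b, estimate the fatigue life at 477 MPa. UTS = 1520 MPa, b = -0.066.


N = 0.5 * (S/UTS)^(1/b) = 0.5 * (477/1520)^(1/-0.066) = 2.1140e+07 cycles

2.1140e+07 cycles


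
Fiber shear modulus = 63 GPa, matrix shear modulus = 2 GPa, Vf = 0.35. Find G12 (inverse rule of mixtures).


1/G12 = Vf/Gf + (1-Vf)/Gm = 0.35/63 + 0.65/2
G12 = 3.03 GPa

3.03 GPa


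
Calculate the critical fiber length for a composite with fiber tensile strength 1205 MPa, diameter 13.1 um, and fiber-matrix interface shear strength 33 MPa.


Lc = sigma_f * d / (2 * tau_i) = 1205 * 13.1 / (2 * 33) = 239.2 um

239.2 um


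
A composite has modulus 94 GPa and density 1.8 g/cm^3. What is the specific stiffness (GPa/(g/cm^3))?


Specific stiffness = E/rho = 94/1.8 = 52.2 GPa/(g/cm^3)

52.2 GPa/(g/cm^3)


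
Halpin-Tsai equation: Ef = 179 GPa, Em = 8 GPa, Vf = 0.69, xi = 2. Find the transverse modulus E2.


eta = (Ef/Em - 1)/(Ef/Em + xi) = (22.375 - 1)/(22.375 + 2) = 0.8769
E2 = Em*(1+xi*eta*Vf)/(1-eta*Vf) = 44.77 GPa

44.77 GPa


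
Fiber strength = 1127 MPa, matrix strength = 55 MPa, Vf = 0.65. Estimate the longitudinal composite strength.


sigma_1 = sigma_f*Vf + sigma_m*(1-Vf) = 1127*0.65 + 55*0.35 = 751.8 MPa

751.8 MPa


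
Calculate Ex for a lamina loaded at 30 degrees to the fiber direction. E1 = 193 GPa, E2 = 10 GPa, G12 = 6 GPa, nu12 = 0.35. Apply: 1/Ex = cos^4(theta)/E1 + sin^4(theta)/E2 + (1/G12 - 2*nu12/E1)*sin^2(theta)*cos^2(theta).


cos^4(30) = 0.5625, sin^4(30) = 0.0625, sin^2(30)*cos^2(30) = 0.1875
1/G12 - 2*nu12/E1 = 1/6 - 2*0.35/193 = 0.16304 GPa^-1
1/Ex = 0.5625/193 + 0.0625/10 + 0.16304*0.1875 = 0.0397345 GPa^-1
Ex = 25.17 GPa

25.17 GPa


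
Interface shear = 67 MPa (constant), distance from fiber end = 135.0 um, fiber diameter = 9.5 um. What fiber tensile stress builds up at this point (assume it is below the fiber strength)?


Force balance: sigma_f * (pi*d^2/4) = tau * (pi*d) * x  ->  sigma_f = 4 * tau * x / d
sigma_f = 4 * 67 * 135.0 / 9.5 = 3808.4 MPa

3808.4 MPa


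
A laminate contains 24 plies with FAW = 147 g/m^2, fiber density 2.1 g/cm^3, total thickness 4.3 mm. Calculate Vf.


Vf = n * FAW / (rho_f * h * 1000) = 24 * 147 / (2.1 * 4.3 * 1000) = 0.3907

0.3907


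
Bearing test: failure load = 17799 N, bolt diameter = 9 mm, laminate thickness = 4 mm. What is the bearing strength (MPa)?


sigma_br = F/(d*h) = 17799/(9*4) = 494.4 MPa

494.4 MPa


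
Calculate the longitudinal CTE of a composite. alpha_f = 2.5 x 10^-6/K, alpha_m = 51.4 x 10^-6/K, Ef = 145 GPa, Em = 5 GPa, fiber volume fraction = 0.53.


E1 = Ef*Vf + Em*(1-Vf) = 79.2
alpha_1 = (alpha_f*Ef*Vf + alpha_m*Em*(1-Vf))/E1 = 3.95 x 10^-6/K

3.95 x 10^-6/K


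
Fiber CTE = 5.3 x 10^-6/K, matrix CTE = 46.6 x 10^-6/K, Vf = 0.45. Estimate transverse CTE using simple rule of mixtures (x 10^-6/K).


alpha_2 = alpha_f*Vf + alpha_m*(1-Vf) = 5.3*0.45 + 46.6*0.55 = 28.0 x 10^-6/K

28.0 x 10^-6/K


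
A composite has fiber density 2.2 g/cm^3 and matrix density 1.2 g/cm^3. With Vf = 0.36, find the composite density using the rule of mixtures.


rho_c = rho_f*Vf + rho_m*(1-Vf) = 2.2*0.36 + 1.2*0.64 = 1.56 g/cm^3

1.56 g/cm^3


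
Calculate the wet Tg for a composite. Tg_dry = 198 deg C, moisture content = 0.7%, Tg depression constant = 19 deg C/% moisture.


Tg_wet = Tg_dry - k*moisture = 198 - 19*0.7 = 184.7 deg C

184.7 deg C


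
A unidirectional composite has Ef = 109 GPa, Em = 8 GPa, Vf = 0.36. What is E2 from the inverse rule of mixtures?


1/E2 = Vf/Ef + (1-Vf)/Em = 0.36/109 + 0.64/8
E2 = 12.0 GPa

12.0 GPa


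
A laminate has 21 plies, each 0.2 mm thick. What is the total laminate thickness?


h = n * t_ply = 21 * 0.2 = 4.2 mm

4.2 mm


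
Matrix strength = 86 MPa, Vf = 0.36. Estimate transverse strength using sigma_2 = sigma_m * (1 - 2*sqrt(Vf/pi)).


factor = 1 - 2*sqrt(0.36/pi) = 0.323
sigma_2 = 86 * 0.323 = 27.78 MPa

27.78 MPa


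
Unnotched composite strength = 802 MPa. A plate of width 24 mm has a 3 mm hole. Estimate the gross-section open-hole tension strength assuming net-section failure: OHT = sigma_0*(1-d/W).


OHT = sigma_0*(1-d/W) = 802*(1-3/24) = 701.8 MPa

701.8 MPa


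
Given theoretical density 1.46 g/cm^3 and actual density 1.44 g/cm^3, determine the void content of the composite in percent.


Void% = (rho_theo - rho_actual)/rho_theo * 100 = (1.46 - 1.44)/1.46 * 100 = 1.37%

1.37%


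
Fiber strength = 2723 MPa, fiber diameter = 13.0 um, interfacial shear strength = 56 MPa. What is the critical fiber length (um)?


Lc = sigma_f * d / (2 * tau_i) = 2723 * 13.0 / (2 * 56) = 316.1 um

316.1 um


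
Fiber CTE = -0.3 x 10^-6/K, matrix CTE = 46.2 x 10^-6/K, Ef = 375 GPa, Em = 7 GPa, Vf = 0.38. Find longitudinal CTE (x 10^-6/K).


E1 = Ef*Vf + Em*(1-Vf) = 146.84
alpha_1 = (alpha_f*Ef*Vf + alpha_m*Em*(1-Vf))/E1 = 1.07 x 10^-6/K

1.07 x 10^-6/K


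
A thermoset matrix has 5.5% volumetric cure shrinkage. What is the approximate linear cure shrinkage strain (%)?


Linear shrinkage ≈ vol_shrink/3 = 5.5/3 = 1.833%

1.833%


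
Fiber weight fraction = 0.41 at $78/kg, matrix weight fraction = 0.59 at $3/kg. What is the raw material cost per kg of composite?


Cost = cost_f*Wf + cost_m*Wm = 78*0.41 + 3*0.59 = $33.75/kg

$33.75/kg


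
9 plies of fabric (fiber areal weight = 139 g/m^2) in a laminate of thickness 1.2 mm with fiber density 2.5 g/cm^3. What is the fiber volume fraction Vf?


Vf = n * FAW / (rho_f * h * 1000) = 9 * 139 / (2.5 * 1.2 * 1000) = 0.417

0.417


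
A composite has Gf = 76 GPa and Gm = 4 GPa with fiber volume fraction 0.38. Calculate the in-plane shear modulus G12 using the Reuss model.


1/G12 = Vf/Gf + (1-Vf)/Gm = 0.38/76 + 0.62/4
G12 = 6.25 GPa

6.25 GPa


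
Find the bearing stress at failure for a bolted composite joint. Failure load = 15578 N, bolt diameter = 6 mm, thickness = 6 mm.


sigma_br = F/(d*h) = 15578/(6*6) = 432.7 MPa

432.7 MPa


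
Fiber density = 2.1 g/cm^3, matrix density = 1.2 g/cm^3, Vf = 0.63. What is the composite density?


rho_c = rho_f*Vf + rho_m*(1-Vf) = 2.1*0.63 + 1.2*0.37 = 1.767 g/cm^3

1.767 g/cm^3


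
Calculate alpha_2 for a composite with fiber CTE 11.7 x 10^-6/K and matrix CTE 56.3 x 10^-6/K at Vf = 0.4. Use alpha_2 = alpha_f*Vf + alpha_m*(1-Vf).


alpha_2 = alpha_f*Vf + alpha_m*(1-Vf) = 11.7*0.4 + 56.3*0.6 = 38.5 x 10^-6/K

38.5 x 10^-6/K


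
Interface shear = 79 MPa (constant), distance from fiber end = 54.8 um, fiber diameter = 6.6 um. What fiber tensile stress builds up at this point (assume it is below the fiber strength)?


Force balance: sigma_f * (pi*d^2/4) = tau * (pi*d) * x  ->  sigma_f = 4 * tau * x / d
sigma_f = 4 * 79 * 54.8 / 6.6 = 2623.8 MPa

2623.8 MPa


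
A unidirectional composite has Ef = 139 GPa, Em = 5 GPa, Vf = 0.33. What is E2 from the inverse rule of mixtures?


1/E2 = Vf/Ef + (1-Vf)/Em = 0.33/139 + 0.67/5
E2 = 7.33 GPa

7.33 GPa


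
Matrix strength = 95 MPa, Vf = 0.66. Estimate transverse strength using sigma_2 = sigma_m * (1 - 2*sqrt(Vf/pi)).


factor = 1 - 2*sqrt(0.66/pi) = 0.0833
sigma_2 = 95 * 0.0833 = 7.91 MPa

7.91 MPa


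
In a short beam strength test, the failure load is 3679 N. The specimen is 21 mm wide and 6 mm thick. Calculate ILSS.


ILSS = 3F/(4bh) = 3*3679/(4*21*6) = 21.9 MPa

21.9 MPa


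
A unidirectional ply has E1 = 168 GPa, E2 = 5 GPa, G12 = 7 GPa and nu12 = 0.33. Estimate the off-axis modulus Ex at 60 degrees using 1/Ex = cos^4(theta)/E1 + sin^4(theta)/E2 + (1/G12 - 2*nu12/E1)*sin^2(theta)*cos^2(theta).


cos^4(60) = 0.0625, sin^4(60) = 0.5625, sin^2(60)*cos^2(60) = 0.1875
1/G12 - 2*nu12/E1 = 1/7 - 2*0.33/168 = 0.138929 GPa^-1
1/Ex = 0.0625/168 + 0.5625/5 + 0.138929*0.1875 = 0.1389211 GPa^-1
Ex = 7.2 GPa

7.2 GPa


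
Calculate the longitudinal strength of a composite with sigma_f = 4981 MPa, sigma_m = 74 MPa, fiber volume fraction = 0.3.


sigma_1 = sigma_f*Vf + sigma_m*(1-Vf) = 4981*0.3 + 74*0.7 = 1546.1 MPa

1546.1 MPa


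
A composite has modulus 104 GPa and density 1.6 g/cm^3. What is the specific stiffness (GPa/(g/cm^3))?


Specific stiffness = E/rho = 104/1.6 = 65.0 GPa/(g/cm^3)

65.0 GPa/(g/cm^3)


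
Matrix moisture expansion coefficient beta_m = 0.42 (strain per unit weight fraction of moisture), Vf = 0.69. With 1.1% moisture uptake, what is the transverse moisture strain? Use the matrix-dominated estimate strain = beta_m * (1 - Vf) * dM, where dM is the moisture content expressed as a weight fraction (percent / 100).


dM = 1.1/100 = 0.011
strain = beta_m * (1-Vf) * dM = 0.42 * 0.31 * 0.011 = 0.0014322

0.0014322


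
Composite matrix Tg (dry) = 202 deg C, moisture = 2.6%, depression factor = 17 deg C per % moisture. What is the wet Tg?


Tg_wet = Tg_dry - k*moisture = 202 - 17*2.6 = 157.8 deg C

157.8 deg C


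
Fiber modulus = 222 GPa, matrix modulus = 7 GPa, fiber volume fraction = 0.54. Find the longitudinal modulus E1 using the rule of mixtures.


E1 = Ef*Vf + Em*(1-Vf) = 222*0.54 + 7*0.46 = 123.1 GPa

123.1 GPa


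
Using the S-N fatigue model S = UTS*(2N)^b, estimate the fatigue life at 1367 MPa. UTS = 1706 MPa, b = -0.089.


N = 0.5 * (S/UTS)^(1/b) = 0.5 * (1367/1706)^(1/-0.089) = 6.0254 cycles

6.0254 cycles


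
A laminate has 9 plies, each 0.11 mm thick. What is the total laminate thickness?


h = n * t_ply = 9 * 0.11 = 0.99 mm

0.99 mm


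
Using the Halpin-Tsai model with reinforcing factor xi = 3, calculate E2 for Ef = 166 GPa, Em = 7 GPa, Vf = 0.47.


eta = (Ef/Em - 1)/(Ef/Em + xi) = (23.7143 - 1)/(23.7143 + 3) = 0.8503
E2 = Em*(1+xi*eta*Vf)/(1-eta*Vf) = 25.64 GPa

25.64 GPa


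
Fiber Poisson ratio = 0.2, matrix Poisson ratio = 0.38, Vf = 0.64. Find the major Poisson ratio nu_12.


nu_12 = nu_f*Vf + nu_m*(1-Vf) = 0.2*0.64 + 0.38*0.36 = 0.2648

0.2648


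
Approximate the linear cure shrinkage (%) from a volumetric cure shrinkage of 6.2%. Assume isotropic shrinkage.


Linear shrinkage ≈ vol_shrink/3 = 6.2/3 = 2.067%

2.067%


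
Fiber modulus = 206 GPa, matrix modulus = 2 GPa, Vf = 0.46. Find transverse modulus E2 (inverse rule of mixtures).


1/E2 = Vf/Ef + (1-Vf)/Em = 0.46/206 + 0.54/2
E2 = 3.67 GPa

3.67 GPa


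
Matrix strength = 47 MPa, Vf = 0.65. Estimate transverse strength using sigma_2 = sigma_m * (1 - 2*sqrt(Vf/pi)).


factor = 1 - 2*sqrt(0.65/pi) = 0.0903
sigma_2 = 47 * 0.0903 = 4.24 MPa

4.24 MPa


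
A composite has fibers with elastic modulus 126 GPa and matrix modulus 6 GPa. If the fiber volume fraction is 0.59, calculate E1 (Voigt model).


E1 = Ef*Vf + Em*(1-Vf) = 126*0.59 + 6*0.41 = 76.8 GPa

76.8 GPa


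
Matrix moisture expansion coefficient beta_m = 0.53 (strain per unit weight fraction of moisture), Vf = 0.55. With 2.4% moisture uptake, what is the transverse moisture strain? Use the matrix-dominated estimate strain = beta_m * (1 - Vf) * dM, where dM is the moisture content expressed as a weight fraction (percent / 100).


dM = 2.4/100 = 0.024
strain = beta_m * (1-Vf) * dM = 0.53 * 0.45 * 0.024 = 0.005724

0.005724


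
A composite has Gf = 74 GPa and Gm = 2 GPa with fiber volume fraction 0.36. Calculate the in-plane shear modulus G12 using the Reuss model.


1/G12 = Vf/Gf + (1-Vf)/Gm = 0.36/74 + 0.64/2
G12 = 3.08 GPa

3.08 GPa


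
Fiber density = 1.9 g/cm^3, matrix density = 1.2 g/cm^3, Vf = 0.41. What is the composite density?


rho_c = rho_f*Vf + rho_m*(1-Vf) = 1.9*0.41 + 1.2*0.59 = 1.487 g/cm^3

1.487 g/cm^3


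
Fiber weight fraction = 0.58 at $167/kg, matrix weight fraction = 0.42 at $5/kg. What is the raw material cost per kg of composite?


Cost = cost_f*Wf + cost_m*Wm = 167*0.58 + 5*0.42 = $98.96/kg

$98.96/kg


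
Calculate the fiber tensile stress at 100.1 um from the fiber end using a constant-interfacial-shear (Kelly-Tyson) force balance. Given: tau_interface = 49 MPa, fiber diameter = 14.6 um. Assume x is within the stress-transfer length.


Force balance: sigma_f * (pi*d^2/4) = tau * (pi*d) * x  ->  sigma_f = 4 * tau * x / d
sigma_f = 4 * 49 * 100.1 / 14.6 = 1343.8 MPa

1343.8 MPa


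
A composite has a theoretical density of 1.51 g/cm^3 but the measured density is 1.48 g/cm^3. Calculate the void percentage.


Void% = (rho_theo - rho_actual)/rho_theo * 100 = (1.51 - 1.48)/1.51 * 100 = 1.99%

1.99%


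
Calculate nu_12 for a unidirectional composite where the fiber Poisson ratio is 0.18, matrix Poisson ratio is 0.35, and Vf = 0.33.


nu_12 = nu_f*Vf + nu_m*(1-Vf) = 0.18*0.33 + 0.35*0.67 = 0.2939

0.2939


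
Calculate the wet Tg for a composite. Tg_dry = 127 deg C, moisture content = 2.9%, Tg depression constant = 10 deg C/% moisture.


Tg_wet = Tg_dry - k*moisture = 127 - 10*2.9 = 98.0 deg C

98.0 deg C


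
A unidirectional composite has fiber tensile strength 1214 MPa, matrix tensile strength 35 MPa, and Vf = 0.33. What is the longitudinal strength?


sigma_1 = sigma_f*Vf + sigma_m*(1-Vf) = 1214*0.33 + 35*0.67 = 424.1 MPa

424.1 MPa


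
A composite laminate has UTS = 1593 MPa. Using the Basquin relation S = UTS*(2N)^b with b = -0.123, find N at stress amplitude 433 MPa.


N = 0.5 * (S/UTS)^(1/b) = 0.5 * (433/1593)^(1/-0.123) = 19878.5022 cycles

19878.5022 cycles


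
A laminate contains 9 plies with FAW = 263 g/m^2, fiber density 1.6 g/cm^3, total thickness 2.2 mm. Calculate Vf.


Vf = n * FAW / (rho_f * h * 1000) = 9 * 263 / (1.6 * 2.2 * 1000) = 0.6724

0.6724


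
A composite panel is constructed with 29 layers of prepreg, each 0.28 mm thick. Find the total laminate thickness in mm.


h = n * t_ply = 29 * 0.28 = 8.12 mm

8.12 mm


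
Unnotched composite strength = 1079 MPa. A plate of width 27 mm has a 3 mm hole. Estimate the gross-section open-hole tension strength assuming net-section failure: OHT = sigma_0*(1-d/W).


OHT = sigma_0*(1-d/W) = 1079*(1-3/27) = 959.1 MPa

959.1 MPa


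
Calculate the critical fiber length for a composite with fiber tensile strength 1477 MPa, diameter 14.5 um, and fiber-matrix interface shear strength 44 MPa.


Lc = sigma_f * d / (2 * tau_i) = 1477 * 14.5 / (2 * 44) = 243.4 um

243.4 um


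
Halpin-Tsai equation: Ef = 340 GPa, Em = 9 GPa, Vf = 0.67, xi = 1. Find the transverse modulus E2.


eta = (Ef/Em - 1)/(Ef/Em + xi) = (37.7778 - 1)/(37.7778 + 1) = 0.9484
E2 = Em*(1+xi*eta*Vf)/(1-eta*Vf) = 40.38 GPa

40.38 GPa


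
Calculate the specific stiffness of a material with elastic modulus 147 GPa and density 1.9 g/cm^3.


Specific stiffness = E/rho = 147/1.9 = 77.4 GPa/(g/cm^3)

77.4 GPa/(g/cm^3)


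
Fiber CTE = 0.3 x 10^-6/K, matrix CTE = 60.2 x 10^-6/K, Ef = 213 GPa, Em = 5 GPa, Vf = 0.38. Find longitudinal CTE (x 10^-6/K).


E1 = Ef*Vf + Em*(1-Vf) = 84.04
alpha_1 = (alpha_f*Ef*Vf + alpha_m*Em*(1-Vf))/E1 = 2.51 x 10^-6/K

2.51 x 10^-6/K


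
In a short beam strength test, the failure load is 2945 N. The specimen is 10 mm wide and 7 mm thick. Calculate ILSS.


ILSS = 3F/(4bh) = 3*2945/(4*10*7) = 31.55 MPa

31.55 MPa


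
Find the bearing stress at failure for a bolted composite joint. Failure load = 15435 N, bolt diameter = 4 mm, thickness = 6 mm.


sigma_br = F/(d*h) = 15435/(4*6) = 643.1 MPa

643.1 MPa


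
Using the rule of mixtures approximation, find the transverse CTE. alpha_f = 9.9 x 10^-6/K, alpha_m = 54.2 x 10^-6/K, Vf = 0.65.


alpha_2 = alpha_f*Vf + alpha_m*(1-Vf) = 9.9*0.65 + 54.2*0.35 = 25.4 x 10^-6/K

25.4 x 10^-6/K


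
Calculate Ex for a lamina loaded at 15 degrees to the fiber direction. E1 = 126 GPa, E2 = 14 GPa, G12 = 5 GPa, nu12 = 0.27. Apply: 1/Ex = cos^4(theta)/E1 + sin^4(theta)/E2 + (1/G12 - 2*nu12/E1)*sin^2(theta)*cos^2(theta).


cos^4(15) = 0.870513, sin^4(15) = 0.004487, sin^2(15)*cos^2(15) = 0.0625
1/G12 - 2*nu12/E1 = 1/5 - 2*0.27/126 = 0.195714 GPa^-1
1/Ex = 0.870513/126 + 0.004487/14 + 0.195714*0.0625 = 0.0194615 GPa^-1
Ex = 51.38 GPa

51.38 GPa


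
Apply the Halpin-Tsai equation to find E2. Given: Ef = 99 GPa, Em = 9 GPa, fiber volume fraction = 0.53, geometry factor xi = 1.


eta = (Ef/Em - 1)/(Ef/Em + xi) = (11.0 - 1)/(11.0 + 1) = 0.8333
E2 = Em*(1+xi*eta*Vf)/(1-eta*Vf) = 23.24 GPa

23.24 GPa


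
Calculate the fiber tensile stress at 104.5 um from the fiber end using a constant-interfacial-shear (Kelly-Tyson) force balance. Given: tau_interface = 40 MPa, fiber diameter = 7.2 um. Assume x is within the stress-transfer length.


Force balance: sigma_f * (pi*d^2/4) = tau * (pi*d) * x  ->  sigma_f = 4 * tau * x / d
sigma_f = 4 * 40 * 104.5 / 7.2 = 2322.2 MPa

2322.2 MPa


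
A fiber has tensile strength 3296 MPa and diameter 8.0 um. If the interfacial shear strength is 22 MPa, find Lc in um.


Lc = sigma_f * d / (2 * tau_i) = 3296 * 8.0 / (2 * 22) = 599.3 um

599.3 um


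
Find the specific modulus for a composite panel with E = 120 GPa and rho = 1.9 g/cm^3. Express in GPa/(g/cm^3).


Specific stiffness = E/rho = 120/1.9 = 63.2 GPa/(g/cm^3)

63.2 GPa/(g/cm^3)


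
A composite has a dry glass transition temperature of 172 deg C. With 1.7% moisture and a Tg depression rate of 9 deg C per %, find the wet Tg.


Tg_wet = Tg_dry - k*moisture = 172 - 9*1.7 = 156.7 deg C

156.7 deg C


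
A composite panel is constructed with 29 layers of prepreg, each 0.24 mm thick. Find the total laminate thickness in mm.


h = n * t_ply = 29 * 0.24 = 6.96 mm

6.96 mm


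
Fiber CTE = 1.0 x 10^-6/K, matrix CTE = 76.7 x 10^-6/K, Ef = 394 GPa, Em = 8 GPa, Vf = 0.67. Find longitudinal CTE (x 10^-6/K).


E1 = Ef*Vf + Em*(1-Vf) = 266.62
alpha_1 = (alpha_f*Ef*Vf + alpha_m*Em*(1-Vf))/E1 = 1.75 x 10^-6/K

1.75 x 10^-6/K


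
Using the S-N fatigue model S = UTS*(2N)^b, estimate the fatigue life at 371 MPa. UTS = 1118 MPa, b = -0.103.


N = 0.5 * (S/UTS)^(1/b) = 0.5 * (371/1118)^(1/-0.103) = 22393.1199 cycles

22393.1199 cycles


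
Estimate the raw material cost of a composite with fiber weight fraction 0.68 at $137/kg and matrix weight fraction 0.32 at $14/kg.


Cost = cost_f*Wf + cost_m*Wm = 137*0.68 + 14*0.32 = $97.64/kg

$97.64/kg


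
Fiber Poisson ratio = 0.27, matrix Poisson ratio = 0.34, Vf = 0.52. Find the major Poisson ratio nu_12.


nu_12 = nu_f*Vf + nu_m*(1-Vf) = 0.27*0.52 + 0.34*0.48 = 0.3036

0.3036


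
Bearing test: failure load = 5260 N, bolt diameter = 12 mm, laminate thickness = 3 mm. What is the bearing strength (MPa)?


sigma_br = F/(d*h) = 5260/(12*3) = 146.1 MPa

146.1 MPa


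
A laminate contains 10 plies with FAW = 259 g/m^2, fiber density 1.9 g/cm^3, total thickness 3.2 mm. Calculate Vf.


Vf = n * FAW / (rho_f * h * 1000) = 10 * 259 / (1.9 * 3.2 * 1000) = 0.426

0.426


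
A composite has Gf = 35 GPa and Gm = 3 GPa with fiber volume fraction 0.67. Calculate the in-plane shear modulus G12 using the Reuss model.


1/G12 = Vf/Gf + (1-Vf)/Gm = 0.67/35 + 0.33/3
G12 = 7.74 GPa

7.74 GPa


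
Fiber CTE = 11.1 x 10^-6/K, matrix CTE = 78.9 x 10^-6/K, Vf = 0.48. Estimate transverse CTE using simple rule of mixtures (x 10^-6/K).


alpha_2 = alpha_f*Vf + alpha_m*(1-Vf) = 11.1*0.48 + 78.9*0.52 = 46.4 x 10^-6/K

46.4 x 10^-6/K


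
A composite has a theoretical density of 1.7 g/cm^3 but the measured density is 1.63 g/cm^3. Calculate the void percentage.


Void% = (rho_theo - rho_actual)/rho_theo * 100 = (1.7 - 1.63)/1.7 * 100 = 4.12%

4.12%


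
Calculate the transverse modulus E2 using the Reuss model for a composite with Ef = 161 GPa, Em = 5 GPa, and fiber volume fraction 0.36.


1/E2 = Vf/Ef + (1-Vf)/Em = 0.36/161 + 0.64/5
E2 = 7.68 GPa

7.68 GPa


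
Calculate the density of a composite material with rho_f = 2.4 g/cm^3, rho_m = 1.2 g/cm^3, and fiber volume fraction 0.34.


rho_c = rho_f*Vf + rho_m*(1-Vf) = 2.4*0.34 + 1.2*0.66 = 1.608 g/cm^3

1.608 g/cm^3


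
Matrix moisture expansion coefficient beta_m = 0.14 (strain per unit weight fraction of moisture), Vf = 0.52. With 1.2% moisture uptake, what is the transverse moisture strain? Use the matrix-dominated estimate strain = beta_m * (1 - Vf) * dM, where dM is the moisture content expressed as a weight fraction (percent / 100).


dM = 1.2/100 = 0.012
strain = beta_m * (1-Vf) * dM = 0.14 * 0.48 * 0.012 = 0.0008064

0.0008064


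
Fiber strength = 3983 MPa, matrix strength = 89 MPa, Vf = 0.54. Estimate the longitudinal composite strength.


sigma_1 = sigma_f*Vf + sigma_m*(1-Vf) = 3983*0.54 + 89*0.46 = 2191.8 MPa

2191.8 MPa


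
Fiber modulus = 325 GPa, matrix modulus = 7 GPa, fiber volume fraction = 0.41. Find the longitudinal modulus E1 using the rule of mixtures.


E1 = Ef*Vf + Em*(1-Vf) = 325*0.41 + 7*0.59 = 137.38 GPa

137.38 GPa


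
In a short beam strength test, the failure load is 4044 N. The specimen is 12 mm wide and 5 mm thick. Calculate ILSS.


ILSS = 3F/(4bh) = 3*4044/(4*12*5) = 50.55 MPa

50.55 MPa


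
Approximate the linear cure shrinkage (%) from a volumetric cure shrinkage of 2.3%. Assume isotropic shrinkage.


Linear shrinkage ≈ vol_shrink/3 = 2.3/3 = 0.767%

0.767%


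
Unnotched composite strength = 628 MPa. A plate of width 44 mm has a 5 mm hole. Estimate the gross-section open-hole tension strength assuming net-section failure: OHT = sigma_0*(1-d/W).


OHT = sigma_0*(1-d/W) = 628*(1-5/44) = 556.6 MPa

556.6 MPa


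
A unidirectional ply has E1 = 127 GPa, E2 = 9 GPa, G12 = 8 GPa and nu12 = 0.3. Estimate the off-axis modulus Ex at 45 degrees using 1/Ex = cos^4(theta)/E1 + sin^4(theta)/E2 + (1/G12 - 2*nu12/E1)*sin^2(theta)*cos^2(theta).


cos^4(45) = 0.25, sin^4(45) = 0.25, sin^2(45)*cos^2(45) = 0.25
1/G12 - 2*nu12/E1 = 1/8 - 2*0.3/127 = 0.120276 GPa^-1
1/Ex = 0.25/127 + 0.25/9 + 0.120276*0.25 = 0.0598152 GPa^-1
Ex = 16.72 GPa

16.72 GPa


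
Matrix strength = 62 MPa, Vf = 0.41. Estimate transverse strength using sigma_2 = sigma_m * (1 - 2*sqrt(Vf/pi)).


factor = 1 - 2*sqrt(0.41/pi) = 0.2775
sigma_2 = 62 * 0.2775 = 17.2 MPa

17.2 MPa


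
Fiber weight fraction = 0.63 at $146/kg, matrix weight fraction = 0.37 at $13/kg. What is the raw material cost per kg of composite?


Cost = cost_f*Wf + cost_m*Wm = 146*0.63 + 13*0.37 = $96.79/kg

$96.79/kg


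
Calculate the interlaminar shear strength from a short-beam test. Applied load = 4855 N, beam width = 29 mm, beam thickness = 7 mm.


ILSS = 3F/(4bh) = 3*4855/(4*29*7) = 17.94 MPa

17.94 MPa


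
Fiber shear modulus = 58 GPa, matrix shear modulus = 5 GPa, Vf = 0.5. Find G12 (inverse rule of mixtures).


1/G12 = Vf/Gf + (1-Vf)/Gm = 0.5/58 + 0.5/5
G12 = 9.21 GPa

9.21 GPa


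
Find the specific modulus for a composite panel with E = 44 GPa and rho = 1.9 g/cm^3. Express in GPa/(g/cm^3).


Specific stiffness = E/rho = 44/1.9 = 23.2 GPa/(g/cm^3)

23.2 GPa/(g/cm^3)


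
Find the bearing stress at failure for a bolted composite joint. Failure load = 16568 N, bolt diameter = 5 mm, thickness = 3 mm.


sigma_br = F/(d*h) = 16568/(5*3) = 1104.5 MPa

1104.5 MPa


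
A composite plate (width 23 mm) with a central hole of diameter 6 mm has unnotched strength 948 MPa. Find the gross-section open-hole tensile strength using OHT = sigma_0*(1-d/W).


OHT = sigma_0*(1-d/W) = 948*(1-6/23) = 700.7 MPa

700.7 MPa


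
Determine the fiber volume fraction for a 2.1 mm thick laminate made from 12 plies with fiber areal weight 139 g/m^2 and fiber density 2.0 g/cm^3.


Vf = n * FAW / (rho_f * h * 1000) = 12 * 139 / (2.0 * 2.1 * 1000) = 0.3971

0.3971


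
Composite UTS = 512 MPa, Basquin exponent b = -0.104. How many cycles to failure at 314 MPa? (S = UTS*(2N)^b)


N = 0.5 * (S/UTS)^(1/b) = 0.5 * (314/512)^(1/-0.104) = 55.0432 cycles

55.0432 cycles


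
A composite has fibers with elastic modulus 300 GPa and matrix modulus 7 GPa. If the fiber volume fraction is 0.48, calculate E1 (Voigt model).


E1 = Ef*Vf + Em*(1-Vf) = 300*0.48 + 7*0.52 = 147.64 GPa

147.64 GPa
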